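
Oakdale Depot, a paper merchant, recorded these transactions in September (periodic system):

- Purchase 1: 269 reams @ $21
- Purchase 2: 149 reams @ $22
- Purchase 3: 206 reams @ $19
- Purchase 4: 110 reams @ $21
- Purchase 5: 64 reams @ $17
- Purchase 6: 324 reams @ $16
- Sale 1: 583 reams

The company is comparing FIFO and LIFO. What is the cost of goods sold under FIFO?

COGS = $12,062

FIFO COGS: 269 @ $21 + 149 @ $22 + 165 @ $19 = $12,062
LIFO COGS: 324 @ $16 + 64 @ $17 + 110 @ $21 + 85 @ $19 = $10,197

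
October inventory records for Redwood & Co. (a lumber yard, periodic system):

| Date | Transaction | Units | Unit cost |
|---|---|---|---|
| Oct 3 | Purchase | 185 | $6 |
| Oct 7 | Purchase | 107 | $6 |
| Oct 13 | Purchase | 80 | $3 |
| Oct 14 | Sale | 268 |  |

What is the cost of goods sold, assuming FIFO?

COGS = $1,608

Oct 14, 268 sold [FIFO — oldest first]: 185 @ $6 + 83 @ $6 = $1,608
Ending inventory: 24 @ $6 + 80 @ $3 = $384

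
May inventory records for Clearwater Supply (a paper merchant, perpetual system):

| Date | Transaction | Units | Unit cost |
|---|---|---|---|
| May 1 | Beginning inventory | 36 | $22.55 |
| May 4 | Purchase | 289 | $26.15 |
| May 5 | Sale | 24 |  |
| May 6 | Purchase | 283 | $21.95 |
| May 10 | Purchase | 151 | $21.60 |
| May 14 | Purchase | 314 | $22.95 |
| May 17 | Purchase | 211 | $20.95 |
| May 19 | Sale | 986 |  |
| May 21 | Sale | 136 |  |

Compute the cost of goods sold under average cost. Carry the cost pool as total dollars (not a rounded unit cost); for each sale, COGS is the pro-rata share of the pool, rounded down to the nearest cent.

After May 1: 36 on hand, pool $811.80 (≈ $22.5500 each)
After May 4: 325 on hand, pool $8,369.15 (≈ $25.7512 each)
May 5, sell 24: 24/325 × $8,369.15 → $618.02
After May 6: 584 on hand, pool $13,962.98 (≈ $23.9092 each)
After May 10: 735 on hand, pool $17,224.58 (≈ $23.4348 each)
After May 14: 1049 on hand, pool $24,430.88 (≈ $23.2897 each)
After May 17: 1260 on hand, pool $28,851.33 (≈ $22.8979 each)
May 19, sell 986: 986/1260 × $28,851.33 → $22,577.31
May 21, sell 136: 136/274 × $6,274.02 → $3,114.11
Total COGS = $618.02 + $22,577.31 + $3,114.11 = $26,309.44
Ending inventory (cost pool remaining) = $3,159.91

COGS = $26,309.44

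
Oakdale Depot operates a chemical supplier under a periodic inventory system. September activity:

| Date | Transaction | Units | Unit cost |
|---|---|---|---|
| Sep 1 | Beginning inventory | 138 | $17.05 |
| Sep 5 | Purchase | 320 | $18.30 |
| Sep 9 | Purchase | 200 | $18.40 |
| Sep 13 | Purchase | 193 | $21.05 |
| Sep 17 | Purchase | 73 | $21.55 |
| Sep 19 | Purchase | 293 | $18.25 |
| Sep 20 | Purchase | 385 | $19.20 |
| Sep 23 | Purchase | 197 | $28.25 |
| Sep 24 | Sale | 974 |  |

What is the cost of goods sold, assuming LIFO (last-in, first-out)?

Sep 24, 974 sold [LIFO — newest first]: 197 @ $28.25 + 385 @ $19.20 + 293 @ $18.25 + 73 @ $21.55 + 26 @ $21.05 = $20,424.95
Ending inventory: 138 @ $17.05 + 320 @ $18.30 + 200 @ $18.40 + 167 @ $21.05 = $15,404.25

COGS = $20,424.95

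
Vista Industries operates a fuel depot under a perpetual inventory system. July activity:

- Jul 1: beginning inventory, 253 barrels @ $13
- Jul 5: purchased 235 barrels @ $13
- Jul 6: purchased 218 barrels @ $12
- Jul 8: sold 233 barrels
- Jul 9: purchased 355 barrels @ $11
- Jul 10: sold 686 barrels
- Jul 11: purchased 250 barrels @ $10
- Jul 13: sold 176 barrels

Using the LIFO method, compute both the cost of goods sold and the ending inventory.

Jul 8, 233 sold [LIFO — newest first]: 218 @ $12 + 15 @ $13 = $2,811
Jul 10, 686 sold [LIFO — newest first]: 355 @ $11 + 220 @ $13 + 111 @ $13 = $8,208
Jul 13, 176 sold [LIFO — newest first]: 176 @ $10 = $1,760
Total COGS = $2,811 + $8,208 + $1,760 = $12,779
Ending inventory: 142 @ $13 + 74 @ $10 = $2,586

COGS = $12,779; ending inventory = $2,586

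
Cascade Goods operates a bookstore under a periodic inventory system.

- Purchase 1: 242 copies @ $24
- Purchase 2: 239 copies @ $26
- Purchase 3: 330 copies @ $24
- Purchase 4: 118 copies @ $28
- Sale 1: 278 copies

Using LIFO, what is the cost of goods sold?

COGS = $7,144

Sale 1 (278) [LIFO — newest first]: 118 @ $28 + 160 @ $24 = $7,144
Ending inventory: 242 @ $24 + 239 @ $26 + 170 @ $24 = $16,102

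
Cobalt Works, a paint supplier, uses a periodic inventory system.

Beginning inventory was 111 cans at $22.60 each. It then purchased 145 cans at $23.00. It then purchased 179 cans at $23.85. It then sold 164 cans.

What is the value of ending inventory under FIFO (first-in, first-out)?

Sale 1 (164) [FIFO — oldest first]: 111 @ $22.60 + 53 @ $23.00 = $3,727.60
Ending inventory: 92 @ $23.00 + 179 @ $23.85 = $6,385.15
Check: goods available $10,112.75 = COGS $3,727.60 + ending $6,385.15

Ending inventory = $6,385.15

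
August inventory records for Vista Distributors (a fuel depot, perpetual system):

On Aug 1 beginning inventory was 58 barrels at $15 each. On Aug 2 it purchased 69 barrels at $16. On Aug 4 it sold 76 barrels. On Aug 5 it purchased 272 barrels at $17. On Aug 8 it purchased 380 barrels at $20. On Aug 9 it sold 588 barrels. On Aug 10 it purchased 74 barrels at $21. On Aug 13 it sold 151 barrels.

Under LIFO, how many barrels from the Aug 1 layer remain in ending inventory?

Aug 4, 76 sold [LIFO — newest first]: 69 @ $16 + 7 @ $15 = $1,209
Aug 9, 588 sold [LIFO — newest first]: 380 @ $20 + 208 @ $17 = $11,136
Aug 13, 151 sold [LIFO — newest first]: 74 @ $21 + 64 @ $17 + 13 @ $15 = $2,837
Total COGS = $1,209 + $11,136 + $2,837 = $15,182
Ending inventory: 38 @ $15 = $570

38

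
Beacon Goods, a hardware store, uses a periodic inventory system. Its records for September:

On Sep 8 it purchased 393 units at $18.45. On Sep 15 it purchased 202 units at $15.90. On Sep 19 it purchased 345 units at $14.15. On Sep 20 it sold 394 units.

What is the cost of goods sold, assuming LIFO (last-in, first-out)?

COGS = $5,660.85

Sep 20, 394 sold [LIFO — newest first]: 345 @ $14.15 + 49 @ $15.90 = $5,660.85
Ending inventory: 393 @ $18.45 + 153 @ $15.90 = $9,683.55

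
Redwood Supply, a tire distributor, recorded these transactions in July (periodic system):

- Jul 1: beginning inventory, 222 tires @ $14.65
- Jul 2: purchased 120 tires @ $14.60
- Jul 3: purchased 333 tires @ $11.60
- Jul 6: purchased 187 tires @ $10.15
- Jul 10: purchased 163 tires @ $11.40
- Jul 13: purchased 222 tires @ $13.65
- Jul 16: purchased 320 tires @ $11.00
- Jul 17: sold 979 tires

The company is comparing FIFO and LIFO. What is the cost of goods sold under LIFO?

FIFO COGS: 222 @ $14.65 + 120 @ $14.60 + 333 @ $11.60 + 187 @ $10.15 + 117 @ $11.40 = $12,098.95
LIFO COGS: 320 @ $11.00 + 222 @ $13.65 + 163 @ $11.40 + 187 @ $10.15 + 87 @ $11.60 = $11,315.75

COGS = $11,315.75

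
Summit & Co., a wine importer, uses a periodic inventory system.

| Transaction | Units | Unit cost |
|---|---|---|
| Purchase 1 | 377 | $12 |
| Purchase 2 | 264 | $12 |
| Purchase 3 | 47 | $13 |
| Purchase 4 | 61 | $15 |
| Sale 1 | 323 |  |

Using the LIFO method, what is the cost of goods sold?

Sale 1 (323) [LIFO — newest first]: 61 @ $15 + 47 @ $13 + 215 @ $12 = $4,106
Ending inventory: 377 @ $12 + 49 @ $12 = $5,112
Check: goods available $9,218 = COGS $4,106 + ending $5,112

COGS = $4,106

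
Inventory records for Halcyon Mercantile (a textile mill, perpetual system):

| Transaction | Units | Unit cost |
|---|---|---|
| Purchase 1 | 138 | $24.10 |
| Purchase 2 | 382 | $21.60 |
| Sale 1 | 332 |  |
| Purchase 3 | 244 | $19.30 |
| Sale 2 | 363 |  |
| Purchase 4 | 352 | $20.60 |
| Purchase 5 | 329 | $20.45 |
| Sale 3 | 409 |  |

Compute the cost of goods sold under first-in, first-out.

COGS = $23,290.20

Sale 1 (332) [FIFO — oldest first]: 138 @ $24.10 + 194 @ $21.60 = $7,516.20
Sale 2 (363) [FIFO — oldest first]: 188 @ $21.60 + 175 @ $19.30 = $7,438.30
Sale 3 (409) [FIFO — oldest first]: 69 @ $19.30 + 340 @ $20.60 = $8,335.70
Total COGS = $7,516.20 + $7,438.30 + $8,335.70 = $23,290.20
Ending inventory: 12 @ $20.60 + 329 @ $20.45 = $6,975.25
Check: goods available $30,265.45 = COGS $23,290.20 + ending $6,975.25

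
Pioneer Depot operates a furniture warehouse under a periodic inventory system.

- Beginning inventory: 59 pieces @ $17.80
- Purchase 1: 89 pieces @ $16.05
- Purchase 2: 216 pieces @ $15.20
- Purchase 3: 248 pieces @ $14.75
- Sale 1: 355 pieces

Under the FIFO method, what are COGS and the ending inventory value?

Sale 1 (355) [FIFO — oldest first]: 59 @ $17.80 + 89 @ $16.05 + 207 @ $15.20 = $5,625.05
Ending inventory: 9 @ $15.20 + 248 @ $14.75 = $3,794.80

COGS = $5,625.05; ending inventory = $3,794.80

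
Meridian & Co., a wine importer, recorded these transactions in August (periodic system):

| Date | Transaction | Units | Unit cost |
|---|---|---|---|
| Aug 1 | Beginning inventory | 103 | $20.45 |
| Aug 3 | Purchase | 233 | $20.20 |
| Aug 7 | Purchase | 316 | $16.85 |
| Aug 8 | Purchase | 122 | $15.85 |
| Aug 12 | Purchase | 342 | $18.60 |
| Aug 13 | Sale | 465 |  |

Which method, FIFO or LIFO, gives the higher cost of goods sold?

FIFO

FIFO COGS: 103 @ $20.45 + 233 @ $20.20 + 129 @ $16.85 = $8,986.60
LIFO COGS: 342 @ $18.60 + 122 @ $15.85 + 1 @ $16.85 = $8,311.75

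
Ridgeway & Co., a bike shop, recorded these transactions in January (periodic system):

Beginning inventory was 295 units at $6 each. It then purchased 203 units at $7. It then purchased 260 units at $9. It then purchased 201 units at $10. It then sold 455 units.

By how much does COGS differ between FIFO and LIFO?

FIFO COGS: 295 @ $6 + 160 @ $7 = $2,890
LIFO COGS: 201 @ $10 + 254 @ $9 = $4,296
Difference = |$2,890 − $4,296| = $1,406

$1,406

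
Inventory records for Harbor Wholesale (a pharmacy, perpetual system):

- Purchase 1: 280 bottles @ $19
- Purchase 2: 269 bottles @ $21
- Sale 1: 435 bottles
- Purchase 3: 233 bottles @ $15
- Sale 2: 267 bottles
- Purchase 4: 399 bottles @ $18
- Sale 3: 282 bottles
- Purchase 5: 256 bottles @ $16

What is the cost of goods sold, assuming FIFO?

Sale 1 (435) [FIFO — oldest first]: 280 @ $19 + 155 @ $21 = $8,575
Sale 2 (267) [FIFO — oldest first]: 114 @ $21 + 153 @ $15 = $4,689
Sale 3 (282) [FIFO — oldest first]: 80 @ $15 + 202 @ $18 = $4,836
Total COGS = $8,575 + $4,689 + $4,836 = $18,100
Ending inventory: 197 @ $18 + 256 @ $16 = $7,642

COGS = $18,100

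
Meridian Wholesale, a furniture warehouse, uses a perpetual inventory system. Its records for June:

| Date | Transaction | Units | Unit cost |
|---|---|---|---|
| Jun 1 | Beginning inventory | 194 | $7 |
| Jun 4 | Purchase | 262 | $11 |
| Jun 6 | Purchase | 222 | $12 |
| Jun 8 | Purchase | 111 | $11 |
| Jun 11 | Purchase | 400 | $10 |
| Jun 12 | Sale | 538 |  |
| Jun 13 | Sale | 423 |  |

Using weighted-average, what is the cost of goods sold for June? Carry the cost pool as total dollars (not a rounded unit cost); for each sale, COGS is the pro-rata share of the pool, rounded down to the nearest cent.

After Jun 1: 194 on hand, pool $1,358.00 (≈ $7.0000 each)
After Jun 4: 456 on hand, pool $4,240.00 (≈ $9.2982 each)
After Jun 6: 678 on hand, pool $6,904.00 (≈ $10.1829 each)
After Jun 8: 789 on hand, pool $8,125.00 (≈ $10.2978 each)
After Jun 11: 1189 on hand, pool $12,125.00 (≈ $10.1976 each)
Jun 12, sell 538: 538/1189 × $12,125.00 → $5,486.33
Jun 13, sell 423: 423/651 × $6,638.67 → $4,313.60
Total COGS = $5,486.33 + $4,313.60 = $9,799.93
Ending inventory (cost pool remaining) = $2,325.07
Check: goods available $12,125.00 = COGS $9,799.93 + ending $2,325.07

COGS = $9,799.93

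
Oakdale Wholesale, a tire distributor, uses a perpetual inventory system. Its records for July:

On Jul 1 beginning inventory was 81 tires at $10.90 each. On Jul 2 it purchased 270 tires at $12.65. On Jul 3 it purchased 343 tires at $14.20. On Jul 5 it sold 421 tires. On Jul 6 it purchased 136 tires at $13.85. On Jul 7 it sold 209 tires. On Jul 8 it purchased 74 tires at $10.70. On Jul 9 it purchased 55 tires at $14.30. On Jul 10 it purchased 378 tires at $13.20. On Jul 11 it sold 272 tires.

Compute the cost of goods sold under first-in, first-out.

COGS = $11,823.00

Jul 5, 421 sold [FIFO — oldest first]: 81 @ $10.90 + 270 @ $12.65 + 70 @ $14.20 = $5,292.40
Jul 7, 209 sold [FIFO — oldest first]: 209 @ $14.20 = $2,967.80
Jul 11, 272 sold [FIFO — oldest first]: 64 @ $14.20 + 136 @ $13.85 + 72 @ $10.70 = $3,562.80
Total COGS = $5,292.40 + $2,967.80 + $3,562.80 = $11,823.00
Ending inventory: 2 @ $10.70 + 55 @ $14.30 + 378 @ $13.20 = $5,797.50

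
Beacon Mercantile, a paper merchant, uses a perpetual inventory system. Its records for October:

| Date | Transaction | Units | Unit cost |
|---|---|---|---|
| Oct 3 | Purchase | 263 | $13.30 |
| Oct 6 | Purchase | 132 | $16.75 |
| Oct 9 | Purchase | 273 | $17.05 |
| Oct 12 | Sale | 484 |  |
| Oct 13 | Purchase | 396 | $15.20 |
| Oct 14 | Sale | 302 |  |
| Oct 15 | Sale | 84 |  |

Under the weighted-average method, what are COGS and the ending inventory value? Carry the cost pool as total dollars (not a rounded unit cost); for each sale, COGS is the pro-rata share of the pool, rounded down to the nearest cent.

After Oct 3: 263 on hand, pool $3,497.90 (≈ $13.3000 each)
After Oct 6: 395 on hand, pool $5,708.90 (≈ $14.4529 each)
After Oct 9: 668 on hand, pool $10,363.55 (≈ $15.5143 each)
Oct 12, sell 484: 484/668 × $10,363.55 → $7,508.91
After Oct 13: 580 on hand, pool $8,873.84 (≈ $15.2997 each)
Oct 14, sell 302: 302/580 × $8,873.84 → $4,620.51
Oct 15, sell 84: 84/278 × $4,253.33 → $1,285.17
Total COGS = $7,508.91 + $4,620.51 + $1,285.17 = $13,414.59
Ending inventory (cost pool remaining) = $2,968.16
Check: goods available $16,382.75 = COGS $13,414.59 + ending $2,968.16

COGS = $13,414.59; ending inventory = $2,968.16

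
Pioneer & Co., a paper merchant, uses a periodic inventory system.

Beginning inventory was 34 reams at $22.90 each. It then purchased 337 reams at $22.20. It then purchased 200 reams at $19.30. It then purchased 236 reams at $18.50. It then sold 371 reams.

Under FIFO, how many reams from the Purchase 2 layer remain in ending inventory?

200

Sale 1 (371) [FIFO — oldest first]: 34 @ $22.90 + 337 @ $22.20 = $8,260.00
Ending inventory: 200 @ $19.30 + 236 @ $18.50 = $8,226.00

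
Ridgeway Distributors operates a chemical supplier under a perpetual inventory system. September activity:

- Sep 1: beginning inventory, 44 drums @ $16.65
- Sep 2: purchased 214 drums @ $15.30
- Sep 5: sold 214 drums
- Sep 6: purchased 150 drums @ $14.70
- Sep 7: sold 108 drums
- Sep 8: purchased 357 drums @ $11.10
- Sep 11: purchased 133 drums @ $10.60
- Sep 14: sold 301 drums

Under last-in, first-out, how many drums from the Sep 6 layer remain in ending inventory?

42

Sep 5, 214 sold [LIFO — newest first]: 214 @ $15.30 = $3,274.20
Sep 7, 108 sold [LIFO — newest first]: 108 @ $14.70 = $1,587.60
Sep 14, 301 sold [LIFO — newest first]: 133 @ $10.60 + 168 @ $11.10 = $3,274.60
Total COGS = $3,274.20 + $1,587.60 + $3,274.60 = $8,136.40
Ending inventory: 44 @ $16.65 + 42 @ $14.70 + 189 @ $11.10 = $3,447.90
Check: goods available $11,584.30 = COGS $8,136.40 + ending $3,447.90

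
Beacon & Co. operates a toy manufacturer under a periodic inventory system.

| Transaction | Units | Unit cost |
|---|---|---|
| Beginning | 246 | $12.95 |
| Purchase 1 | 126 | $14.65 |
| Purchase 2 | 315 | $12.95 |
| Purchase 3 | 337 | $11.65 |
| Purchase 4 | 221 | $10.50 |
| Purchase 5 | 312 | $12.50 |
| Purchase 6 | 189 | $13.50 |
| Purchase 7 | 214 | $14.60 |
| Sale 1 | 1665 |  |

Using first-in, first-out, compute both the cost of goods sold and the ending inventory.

COGS = $20,715.40; ending inventory = $4,217.90

Sale 1 (1665) [FIFO — oldest first]: 246 @ $12.95 + 126 @ $14.65 + 315 @ $12.95 + 337 @ $11.65 + 221 @ $10.50 + 312 @ $12.50 + 108 @ $13.50 = $20,715.40
Ending inventory: 81 @ $13.50 + 214 @ $14.60 = $4,217.90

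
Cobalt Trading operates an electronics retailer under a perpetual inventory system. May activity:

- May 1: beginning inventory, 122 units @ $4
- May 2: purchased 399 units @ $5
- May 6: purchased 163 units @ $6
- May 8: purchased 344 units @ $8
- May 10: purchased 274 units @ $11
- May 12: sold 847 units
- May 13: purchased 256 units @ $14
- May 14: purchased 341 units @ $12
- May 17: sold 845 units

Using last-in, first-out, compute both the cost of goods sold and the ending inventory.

May 12, 847 sold [LIFO — newest first]: 274 @ $11 + 344 @ $8 + 163 @ $6 + 66 @ $5 = $7,074
May 17, 845 sold [LIFO — newest first]: 341 @ $12 + 256 @ $14 + 248 @ $5 = $8,916
Total COGS = $7,074 + $8,916 = $15,990
Ending inventory: 122 @ $4 + 85 @ $5 = $913
Check: goods available $16,903 = COGS $15,990 + ending $913

COGS = $15,990; ending inventory = $913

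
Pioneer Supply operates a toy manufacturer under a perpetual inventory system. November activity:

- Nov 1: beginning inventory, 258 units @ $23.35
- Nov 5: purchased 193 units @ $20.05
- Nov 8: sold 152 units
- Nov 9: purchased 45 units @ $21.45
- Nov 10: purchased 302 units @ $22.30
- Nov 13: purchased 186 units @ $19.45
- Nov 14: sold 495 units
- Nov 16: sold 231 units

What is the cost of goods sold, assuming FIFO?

COGS = $19,149.80

Nov 8, 152 sold [FIFO — oldest first]: 152 @ $23.35 = $3,549.20
Nov 14, 495 sold [FIFO — oldest first]: 106 @ $23.35 + 193 @ $20.05 + 45 @ $21.45 + 151 @ $22.30 = $10,677.30
Nov 16, 231 sold [FIFO — oldest first]: 151 @ $22.30 + 80 @ $19.45 = $4,923.30
Total COGS = $3,549.20 + $10,677.30 + $4,923.30 = $19,149.80
Ending inventory: 106 @ $19.45 = $2,061.70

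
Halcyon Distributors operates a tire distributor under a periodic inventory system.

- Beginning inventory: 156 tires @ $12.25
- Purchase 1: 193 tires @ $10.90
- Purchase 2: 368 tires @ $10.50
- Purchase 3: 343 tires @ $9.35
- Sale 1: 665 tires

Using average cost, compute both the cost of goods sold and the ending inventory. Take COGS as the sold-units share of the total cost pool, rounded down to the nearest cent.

COGS = $6,954.73; ending inventory = $4,131.02

Sale 1, sell 665: 665/1060 × $11,085.75 → $6,954.73
Ending inventory (cost pool remaining) = $4,131.02
Check: goods available $11,085.75 = COGS $6,954.73 + ending $4,131.02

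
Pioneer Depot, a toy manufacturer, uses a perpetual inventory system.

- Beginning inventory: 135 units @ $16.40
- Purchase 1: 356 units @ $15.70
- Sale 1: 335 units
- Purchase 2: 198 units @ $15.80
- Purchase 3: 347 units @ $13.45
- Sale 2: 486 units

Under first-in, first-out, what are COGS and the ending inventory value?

COGS = $12,707.00; ending inventory = $2,891.75

Sale 1 (335) [FIFO — oldest first]: 135 @ $16.40 + 200 @ $15.70 = $5,354.00
Sale 2 (486) [FIFO — oldest first]: 156 @ $15.70 + 198 @ $15.80 + 132 @ $13.45 = $7,353.00
Total COGS = $5,354.00 + $7,353.00 = $12,707.00
Ending inventory: 215 @ $13.45 = $2,891.75
Check: goods available $15,598.75 = COGS $12,707.00 + ending $2,891.75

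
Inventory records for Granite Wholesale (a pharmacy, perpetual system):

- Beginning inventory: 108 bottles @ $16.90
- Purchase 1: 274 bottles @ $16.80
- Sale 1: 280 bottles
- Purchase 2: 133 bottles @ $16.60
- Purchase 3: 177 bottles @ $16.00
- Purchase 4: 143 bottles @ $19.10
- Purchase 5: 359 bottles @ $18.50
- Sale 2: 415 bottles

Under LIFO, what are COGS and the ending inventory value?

Sale 1 (280) [LIFO — newest first]: 274 @ $16.80 + 6 @ $16.90 = $4,704.60
Sale 2 (415) [LIFO — newest first]: 359 @ $18.50 + 56 @ $19.10 = $7,711.10
Total COGS = $4,704.60 + $7,711.10 = $12,415.70
Ending inventory: 102 @ $16.90 + 133 @ $16.60 + 177 @ $16.00 + 87 @ $19.10 = $8,425.30
Check: goods available $20,841.00 = COGS $12,415.70 + ending $8,425.30

COGS = $12,415.70; ending inventory = $8,425.30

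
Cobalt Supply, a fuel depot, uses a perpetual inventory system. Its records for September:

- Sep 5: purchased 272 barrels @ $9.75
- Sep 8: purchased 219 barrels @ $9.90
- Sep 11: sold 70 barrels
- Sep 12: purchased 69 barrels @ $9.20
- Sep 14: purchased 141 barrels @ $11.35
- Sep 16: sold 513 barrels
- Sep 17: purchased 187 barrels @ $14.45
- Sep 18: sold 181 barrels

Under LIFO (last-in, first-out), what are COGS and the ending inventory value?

Sep 11, 70 sold [LIFO — newest first]: 70 @ $9.90 = $693.00
Sep 16, 513 sold [LIFO — newest first]: 141 @ $11.35 + 69 @ $9.20 + 149 @ $9.90 + 154 @ $9.75 = $5,211.75
Sep 18, 181 sold [LIFO — newest first]: 181 @ $14.45 = $2,615.45
Total COGS = $693.00 + $5,211.75 + $2,615.45 = $8,520.20
Ending inventory: 118 @ $9.75 + 6 @ $14.45 = $1,237.20

COGS = $8,520.20; ending inventory = $1,237.20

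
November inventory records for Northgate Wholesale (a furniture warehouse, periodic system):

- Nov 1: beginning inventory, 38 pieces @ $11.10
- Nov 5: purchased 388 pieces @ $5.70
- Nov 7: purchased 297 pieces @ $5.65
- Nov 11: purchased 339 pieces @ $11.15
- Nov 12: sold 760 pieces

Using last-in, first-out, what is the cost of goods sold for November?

Nov 12, 760 sold [LIFO — newest first]: 339 @ $11.15 + 297 @ $5.65 + 124 @ $5.70 = $6,164.70
Ending inventory: 38 @ $11.10 + 264 @ $5.70 = $1,926.60

COGS = $6,164.70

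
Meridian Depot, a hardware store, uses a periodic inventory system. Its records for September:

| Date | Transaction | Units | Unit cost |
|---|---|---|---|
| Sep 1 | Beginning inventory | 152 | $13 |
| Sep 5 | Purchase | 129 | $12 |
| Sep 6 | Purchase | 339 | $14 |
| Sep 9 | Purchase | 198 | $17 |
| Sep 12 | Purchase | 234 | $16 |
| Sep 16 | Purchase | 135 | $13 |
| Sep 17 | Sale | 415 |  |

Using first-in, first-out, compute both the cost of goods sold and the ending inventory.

COGS = $5,400; ending inventory = $11,735

Sep 17, 415 sold [FIFO — oldest first]: 152 @ $13 + 129 @ $12 + 134 @ $14 = $5,400
Ending inventory: 205 @ $14 + 198 @ $17 + 234 @ $16 + 135 @ $13 = $11,735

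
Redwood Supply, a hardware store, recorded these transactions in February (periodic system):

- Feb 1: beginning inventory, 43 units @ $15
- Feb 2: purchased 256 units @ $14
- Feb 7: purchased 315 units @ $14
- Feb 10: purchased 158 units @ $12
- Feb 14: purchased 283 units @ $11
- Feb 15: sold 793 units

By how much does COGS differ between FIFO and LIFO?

$829

FIFO COGS: 43 @ $15 + 256 @ $14 + 315 @ $14 + 158 @ $12 + 21 @ $11 = $10,766
LIFO COGS: 283 @ $11 + 158 @ $12 + 315 @ $14 + 37 @ $14 = $9,937
Difference = |$10,766 − $9,937| = $829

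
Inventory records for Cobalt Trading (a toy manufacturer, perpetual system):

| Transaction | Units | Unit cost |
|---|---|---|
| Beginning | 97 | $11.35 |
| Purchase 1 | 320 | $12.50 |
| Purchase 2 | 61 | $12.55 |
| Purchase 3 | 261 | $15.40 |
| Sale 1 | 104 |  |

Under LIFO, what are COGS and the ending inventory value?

COGS = $1,601.60; ending inventory = $8,284.30

Sale 1 (104) [LIFO — newest first]: 104 @ $15.40 = $1,601.60
Ending inventory: 97 @ $11.35 + 320 @ $12.50 + 61 @ $12.55 + 157 @ $15.40 = $8,284.30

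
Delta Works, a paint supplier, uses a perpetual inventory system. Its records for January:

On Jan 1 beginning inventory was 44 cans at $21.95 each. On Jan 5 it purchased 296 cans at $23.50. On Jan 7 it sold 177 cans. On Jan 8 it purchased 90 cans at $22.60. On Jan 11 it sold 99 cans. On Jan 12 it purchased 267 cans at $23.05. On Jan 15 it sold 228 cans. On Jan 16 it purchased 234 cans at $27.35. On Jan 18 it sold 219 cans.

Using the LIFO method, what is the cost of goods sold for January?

COGS = $17,650.05

Jan 7, 177 sold [LIFO — newest first]: 177 @ $23.50 = $4,159.50
Jan 11, 99 sold [LIFO — newest first]: 90 @ $22.60 + 9 @ $23.50 = $2,245.50
Jan 15, 228 sold [LIFO — newest first]: 228 @ $23.05 = $5,255.40
Jan 18, 219 sold [LIFO — newest first]: 219 @ $27.35 = $5,989.65
Total COGS = $4,159.50 + $2,245.50 + $5,255.40 + $5,989.65 = $17,650.05
Ending inventory: 44 @ $21.95 + 110 @ $23.50 + 39 @ $23.05 + 15 @ $27.35 = $4,860.00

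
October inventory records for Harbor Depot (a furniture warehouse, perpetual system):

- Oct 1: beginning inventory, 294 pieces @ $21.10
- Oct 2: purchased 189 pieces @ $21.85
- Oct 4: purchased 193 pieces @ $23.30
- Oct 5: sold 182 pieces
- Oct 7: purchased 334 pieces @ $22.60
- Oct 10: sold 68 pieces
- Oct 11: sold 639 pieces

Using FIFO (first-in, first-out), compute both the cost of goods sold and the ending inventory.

COGS = $19,643.75; ending inventory = $2,734.60

Oct 5, 182 sold [FIFO — oldest first]: 182 @ $21.10 = $3,840.20
Oct 10, 68 sold [FIFO — oldest first]: 68 @ $21.10 = $1,434.80
Oct 11, 639 sold [FIFO — oldest first]: 44 @ $21.10 + 189 @ $21.85 + 193 @ $23.30 + 213 @ $22.60 = $14,368.75
Total COGS = $3,840.20 + $1,434.80 + $14,368.75 = $19,643.75
Ending inventory: 121 @ $22.60 = $2,734.60
Check: goods available $22,378.35 = COGS $19,643.75 + ending $2,734.60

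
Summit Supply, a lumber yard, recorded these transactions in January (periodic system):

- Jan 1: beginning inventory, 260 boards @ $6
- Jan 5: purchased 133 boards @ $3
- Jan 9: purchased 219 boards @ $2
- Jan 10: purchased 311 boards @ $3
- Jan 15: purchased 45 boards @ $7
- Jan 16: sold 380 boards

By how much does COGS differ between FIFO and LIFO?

$624

FIFO COGS: 260 @ $6 + 120 @ $3 = $1,920
LIFO COGS: 45 @ $7 + 311 @ $3 + 24 @ $2 = $1,296
Difference = |$1,920 − $1,296| = $624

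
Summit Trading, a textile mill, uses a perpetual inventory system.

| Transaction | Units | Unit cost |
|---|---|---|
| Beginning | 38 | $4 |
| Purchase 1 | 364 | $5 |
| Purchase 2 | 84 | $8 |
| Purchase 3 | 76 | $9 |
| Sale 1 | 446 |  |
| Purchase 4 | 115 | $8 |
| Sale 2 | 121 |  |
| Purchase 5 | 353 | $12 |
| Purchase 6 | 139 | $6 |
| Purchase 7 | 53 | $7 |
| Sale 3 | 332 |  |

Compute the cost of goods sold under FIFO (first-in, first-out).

COGS = $6,912

Sale 1 (446) [FIFO — oldest first]: 38 @ $4 + 364 @ $5 + 44 @ $8 = $2,324
Sale 2 (121) [FIFO — oldest first]: 40 @ $8 + 76 @ $9 + 5 @ $8 = $1,044
Sale 3 (332) [FIFO — oldest first]: 110 @ $8 + 222 @ $12 = $3,544
Total COGS = $2,324 + $1,044 + $3,544 = $6,912
Ending inventory: 131 @ $12 + 139 @ $6 + 53 @ $7 = $2,777
Check: goods available $9,689 = COGS $6,912 + ending $2,777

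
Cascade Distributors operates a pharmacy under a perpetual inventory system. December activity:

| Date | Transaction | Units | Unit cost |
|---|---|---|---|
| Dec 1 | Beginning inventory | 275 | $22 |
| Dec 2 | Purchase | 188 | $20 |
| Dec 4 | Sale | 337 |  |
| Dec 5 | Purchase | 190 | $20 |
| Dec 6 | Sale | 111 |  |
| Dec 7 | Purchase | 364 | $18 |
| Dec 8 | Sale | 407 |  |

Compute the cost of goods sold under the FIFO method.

COGS = $17,246

Dec 4, 337 sold [FIFO — oldest first]: 275 @ $22 + 62 @ $20 = $7,290
Dec 6, 111 sold [FIFO — oldest first]: 111 @ $20 = $2,220
Dec 8, 407 sold [FIFO — oldest first]: 15 @ $20 + 190 @ $20 + 202 @ $18 = $7,736
Total COGS = $7,290 + $2,220 + $7,736 = $17,246
Ending inventory: 162 @ $18 = $2,916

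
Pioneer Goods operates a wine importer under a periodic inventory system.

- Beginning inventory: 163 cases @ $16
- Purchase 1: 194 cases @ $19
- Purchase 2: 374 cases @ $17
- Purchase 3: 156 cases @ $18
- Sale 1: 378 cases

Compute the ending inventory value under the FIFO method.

Ending inventory = $8,809

Sale 1 (378) [FIFO — oldest first]: 163 @ $16 + 194 @ $19 + 21 @ $17 = $6,651
Ending inventory: 353 @ $17 + 156 @ $18 = $8,809
Check: goods available $15,460 = COGS $6,651 + ending $8,809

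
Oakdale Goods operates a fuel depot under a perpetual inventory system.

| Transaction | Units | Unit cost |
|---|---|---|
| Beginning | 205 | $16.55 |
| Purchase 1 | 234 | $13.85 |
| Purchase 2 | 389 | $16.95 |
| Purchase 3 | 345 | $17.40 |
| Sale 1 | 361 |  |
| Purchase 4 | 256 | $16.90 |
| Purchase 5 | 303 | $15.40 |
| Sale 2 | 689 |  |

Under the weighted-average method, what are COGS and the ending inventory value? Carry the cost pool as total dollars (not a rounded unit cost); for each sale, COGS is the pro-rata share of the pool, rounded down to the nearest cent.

COGS = $17,127.46; ending inventory = $11,095.34

After Beginning: 205 on hand, pool $3,392.75 (≈ $16.5500 each)
After Purchase 1: 439 on hand, pool $6,633.65 (≈ $15.1108 each)
After Purchase 2: 828 on hand, pool $13,227.20 (≈ $15.9749 each)
After Purchase 3: 1173 on hand, pool $19,230.20 (≈ $16.3940 each)
Sale 1, sell 361: 361/1173 × $19,230.20 → $5,918.24
After Purchase 4: 1068 on hand, pool $17,638.36 (≈ $16.5153 each)
After Purchase 5: 1371 on hand, pool $22,304.56 (≈ $16.2688 each)
Sale 2, sell 689: 689/1371 × $22,304.56 → $11,209.22
Total COGS = $5,918.24 + $11,209.22 = $17,127.46
Ending inventory (cost pool remaining) = $11,095.34
Check: goods available $28,222.80 = COGS $17,127.46 + ending $11,095.34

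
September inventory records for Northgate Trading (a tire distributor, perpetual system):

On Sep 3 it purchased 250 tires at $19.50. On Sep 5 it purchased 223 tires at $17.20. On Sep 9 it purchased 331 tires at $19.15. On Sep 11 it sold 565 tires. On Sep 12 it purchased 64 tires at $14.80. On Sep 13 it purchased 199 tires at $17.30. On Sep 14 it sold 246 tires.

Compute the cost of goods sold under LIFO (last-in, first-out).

COGS = $14,527.05

Sep 11, 565 sold [LIFO — newest first]: 331 @ $19.15 + 223 @ $17.20 + 11 @ $19.50 = $10,388.75
Sep 14, 246 sold [LIFO — newest first]: 199 @ $17.30 + 47 @ $14.80 = $4,138.30
Total COGS = $10,388.75 + $4,138.30 = $14,527.05
Ending inventory: 239 @ $19.50 + 17 @ $14.80 = $4,912.10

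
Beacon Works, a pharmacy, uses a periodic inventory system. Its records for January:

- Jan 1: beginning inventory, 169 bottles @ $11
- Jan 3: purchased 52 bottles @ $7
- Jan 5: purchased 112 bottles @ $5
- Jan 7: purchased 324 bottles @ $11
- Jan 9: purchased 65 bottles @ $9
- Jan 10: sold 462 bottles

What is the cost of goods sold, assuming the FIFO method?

Jan 10, 462 sold [FIFO — oldest first]: 169 @ $11 + 52 @ $7 + 112 @ $5 + 129 @ $11 = $4,202
Ending inventory: 195 @ $11 + 65 @ $9 = $2,730

COGS = $4,202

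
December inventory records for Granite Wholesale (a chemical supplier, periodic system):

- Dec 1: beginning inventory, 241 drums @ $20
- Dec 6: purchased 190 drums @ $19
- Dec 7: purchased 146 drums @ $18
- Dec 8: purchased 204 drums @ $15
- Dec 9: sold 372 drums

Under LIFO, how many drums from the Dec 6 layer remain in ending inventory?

Dec 9, 372 sold [LIFO — newest first]: 204 @ $15 + 146 @ $18 + 22 @ $19 = $6,106
Ending inventory: 241 @ $20 + 168 @ $19 = $8,012

168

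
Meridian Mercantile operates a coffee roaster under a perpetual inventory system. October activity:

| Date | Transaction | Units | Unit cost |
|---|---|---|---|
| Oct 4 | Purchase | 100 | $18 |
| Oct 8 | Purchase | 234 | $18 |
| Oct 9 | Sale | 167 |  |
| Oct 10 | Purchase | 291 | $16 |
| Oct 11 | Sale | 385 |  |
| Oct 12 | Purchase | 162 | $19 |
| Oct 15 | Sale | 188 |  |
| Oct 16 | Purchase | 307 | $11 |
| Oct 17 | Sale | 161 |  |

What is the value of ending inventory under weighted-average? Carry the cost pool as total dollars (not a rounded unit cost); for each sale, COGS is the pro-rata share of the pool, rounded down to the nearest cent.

Ending inventory = $2,309.93

After Oct 4: 100 on hand, pool $1,800.00 (≈ $18.0000 each)
After Oct 8: 334 on hand, pool $6,012.00 (≈ $18.0000 each)
Oct 9, sell 167: 167/334 × $6,012.00 → $3,006.00
After Oct 10: 458 on hand, pool $7,662.00 (≈ $16.7293 each)
Oct 11, sell 385: 385/458 × $7,662.00 → $6,440.76
After Oct 12: 235 on hand, pool $4,299.24 (≈ $18.2946 each)
Oct 15, sell 188: 188/235 × $4,299.24 → $3,439.39
After Oct 16: 354 on hand, pool $4,236.85 (≈ $11.9685 each)
Oct 17, sell 161: 161/354 × $4,236.85 → $1,926.92
Total COGS = $3,006.00 + $6,440.76 + $3,439.39 + $1,926.92 = $14,813.07
Ending inventory (cost pool remaining) = $2,309.93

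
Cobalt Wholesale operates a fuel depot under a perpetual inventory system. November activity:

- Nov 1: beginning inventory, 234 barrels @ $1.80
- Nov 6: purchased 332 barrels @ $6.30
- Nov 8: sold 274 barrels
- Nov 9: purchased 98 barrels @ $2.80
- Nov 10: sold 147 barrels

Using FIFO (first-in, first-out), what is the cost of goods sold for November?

COGS = $1,599.30

Nov 8, 274 sold [FIFO — oldest first]: 234 @ $1.80 + 40 @ $6.30 = $673.20
Nov 10, 147 sold [FIFO — oldest first]: 147 @ $6.30 = $926.10
Total COGS = $673.20 + $926.10 = $1,599.30
Ending inventory: 145 @ $6.30 + 98 @ $2.80 = $1,187.90
Check: goods available $2,787.20 = COGS $1,599.30 + ending $1,187.90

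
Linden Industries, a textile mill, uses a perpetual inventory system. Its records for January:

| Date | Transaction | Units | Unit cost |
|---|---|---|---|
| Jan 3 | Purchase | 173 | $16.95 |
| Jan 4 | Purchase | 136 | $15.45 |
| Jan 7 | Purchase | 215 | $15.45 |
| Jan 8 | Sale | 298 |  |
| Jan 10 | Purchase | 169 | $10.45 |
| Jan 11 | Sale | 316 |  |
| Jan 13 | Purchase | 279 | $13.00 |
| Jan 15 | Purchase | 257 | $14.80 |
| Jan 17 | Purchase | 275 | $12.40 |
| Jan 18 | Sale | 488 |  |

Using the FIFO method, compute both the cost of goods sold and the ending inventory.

Jan 8, 298 sold [FIFO — oldest first]: 173 @ $16.95 + 125 @ $15.45 = $4,863.60
Jan 11, 316 sold [FIFO — oldest first]: 11 @ $15.45 + 215 @ $15.45 + 90 @ $10.45 = $4,432.20
Jan 18, 488 sold [FIFO — oldest first]: 79 @ $10.45 + 279 @ $13.00 + 130 @ $14.80 = $6,376.55
Total COGS = $4,863.60 + $4,432.20 + $6,376.55 = $15,672.35
Ending inventory: 127 @ $14.80 + 275 @ $12.40 = $5,289.60

COGS = $15,672.35; ending inventory = $5,289.60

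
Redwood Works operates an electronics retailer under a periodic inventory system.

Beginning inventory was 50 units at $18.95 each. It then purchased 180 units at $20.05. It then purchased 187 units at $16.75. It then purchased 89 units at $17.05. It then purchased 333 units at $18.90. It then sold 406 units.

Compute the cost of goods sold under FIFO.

COGS = $7,504.50

Sale 1 (406) [FIFO — oldest first]: 50 @ $18.95 + 180 @ $20.05 + 176 @ $16.75 = $7,504.50
Ending inventory: 11 @ $16.75 + 89 @ $17.05 + 333 @ $18.90 = $7,995.40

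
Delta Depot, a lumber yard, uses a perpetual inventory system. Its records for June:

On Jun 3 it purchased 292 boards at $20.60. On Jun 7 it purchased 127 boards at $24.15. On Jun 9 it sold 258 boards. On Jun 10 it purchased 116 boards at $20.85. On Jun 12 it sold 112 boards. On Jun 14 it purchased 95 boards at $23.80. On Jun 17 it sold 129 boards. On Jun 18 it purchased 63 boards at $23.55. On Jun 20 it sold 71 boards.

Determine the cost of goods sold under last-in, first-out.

COGS = $12,711.70

Jun 9, 258 sold [LIFO — newest first]: 127 @ $24.15 + 131 @ $20.60 = $5,765.65
Jun 12, 112 sold [LIFO — newest first]: 112 @ $20.85 = $2,335.20
Jun 17, 129 sold [LIFO — newest first]: 95 @ $23.80 + 4 @ $20.85 + 30 @ $20.60 = $2,962.40
Jun 20, 71 sold [LIFO — newest first]: 63 @ $23.55 + 8 @ $20.60 = $1,648.45
Total COGS = $5,765.65 + $2,335.20 + $2,962.40 + $1,648.45 = $12,711.70
Ending inventory: 123 @ $20.60 = $2,533.80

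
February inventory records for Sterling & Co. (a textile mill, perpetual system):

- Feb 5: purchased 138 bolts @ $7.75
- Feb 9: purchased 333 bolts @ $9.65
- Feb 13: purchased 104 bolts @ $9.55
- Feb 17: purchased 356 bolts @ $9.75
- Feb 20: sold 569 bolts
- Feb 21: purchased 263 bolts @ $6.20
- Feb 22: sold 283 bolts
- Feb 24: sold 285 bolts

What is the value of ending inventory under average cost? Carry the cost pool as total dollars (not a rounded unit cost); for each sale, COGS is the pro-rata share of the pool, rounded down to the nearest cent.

After Feb 5: 138 on hand, pool $1,069.50 (≈ $7.7500 each)
After Feb 9: 471 on hand, pool $4,282.95 (≈ $9.0933 each)
After Feb 13: 575 on hand, pool $5,276.15 (≈ $9.1759 each)
After Feb 17: 931 on hand, pool $8,747.15 (≈ $9.3954 each)
Feb 20, sell 569: 569/931 × $8,747.15 → $5,346.00
After Feb 21: 625 on hand, pool $5,031.75 (≈ $8.0508 each)
Feb 22, sell 283: 283/625 × $5,031.75 → $2,278.37
Feb 24, sell 285: 285/342 × $2,753.38 → $2,294.48
Total COGS = $5,346.00 + $2,278.37 + $2,294.48 = $9,918.85
Ending inventory (cost pool remaining) = $458.90
Check: goods available $10,377.75 = COGS $9,918.85 + ending $458.90

Ending inventory = $458.90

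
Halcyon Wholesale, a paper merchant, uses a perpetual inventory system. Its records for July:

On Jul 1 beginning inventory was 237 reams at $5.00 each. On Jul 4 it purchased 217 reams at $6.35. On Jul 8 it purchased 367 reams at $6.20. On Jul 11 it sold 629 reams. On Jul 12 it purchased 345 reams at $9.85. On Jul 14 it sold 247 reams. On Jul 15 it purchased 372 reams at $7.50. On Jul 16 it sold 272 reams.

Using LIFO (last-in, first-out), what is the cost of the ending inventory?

Ending inventory = $2,675.30

Jul 11, 629 sold [LIFO — newest first]: 367 @ $6.20 + 217 @ $6.35 + 45 @ $5.00 = $3,878.35
Jul 14, 247 sold [LIFO — newest first]: 247 @ $9.85 = $2,432.95
Jul 16, 272 sold [LIFO — newest first]: 272 @ $7.50 = $2,040.00
Total COGS = $3,878.35 + $2,432.95 + $2,040.00 = $8,351.30
Ending inventory: 192 @ $5.00 + 98 @ $9.85 + 100 @ $7.50 = $2,675.30
Check: goods available $11,026.60 = COGS $8,351.30 + ending $2,675.30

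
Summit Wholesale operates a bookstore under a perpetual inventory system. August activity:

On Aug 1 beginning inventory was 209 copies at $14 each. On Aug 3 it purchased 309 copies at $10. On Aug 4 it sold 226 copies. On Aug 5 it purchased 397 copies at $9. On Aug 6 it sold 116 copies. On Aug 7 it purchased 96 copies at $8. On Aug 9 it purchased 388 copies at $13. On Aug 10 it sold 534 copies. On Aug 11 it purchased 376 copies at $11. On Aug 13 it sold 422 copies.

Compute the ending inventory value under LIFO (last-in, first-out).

Aug 4, 226 sold [LIFO — newest first]: 226 @ $10 = $2,260
Aug 6, 116 sold [LIFO — newest first]: 116 @ $9 = $1,044
Aug 10, 534 sold [LIFO — newest first]: 388 @ $13 + 96 @ $8 + 50 @ $9 = $6,262
Aug 13, 422 sold [LIFO — newest first]: 376 @ $11 + 46 @ $9 = $4,550
Total COGS = $2,260 + $1,044 + $6,262 + $4,550 = $14,116
Ending inventory: 209 @ $14 + 83 @ $10 + 185 @ $9 = $5,421

Ending inventory = $5,421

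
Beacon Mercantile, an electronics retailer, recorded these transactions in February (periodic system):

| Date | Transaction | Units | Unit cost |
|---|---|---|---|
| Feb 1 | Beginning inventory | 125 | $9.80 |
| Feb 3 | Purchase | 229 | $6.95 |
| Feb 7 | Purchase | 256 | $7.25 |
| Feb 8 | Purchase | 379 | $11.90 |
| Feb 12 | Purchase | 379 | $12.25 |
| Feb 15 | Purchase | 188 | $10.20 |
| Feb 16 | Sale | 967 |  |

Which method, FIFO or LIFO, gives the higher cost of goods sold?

LIFO

FIFO COGS: 125 @ $9.80 + 229 @ $6.95 + 256 @ $7.25 + 357 @ $11.90 = $8,920.85
LIFO COGS: 188 @ $10.20 + 379 @ $12.25 + 379 @ $11.90 + 21 @ $7.25 = $11,222.70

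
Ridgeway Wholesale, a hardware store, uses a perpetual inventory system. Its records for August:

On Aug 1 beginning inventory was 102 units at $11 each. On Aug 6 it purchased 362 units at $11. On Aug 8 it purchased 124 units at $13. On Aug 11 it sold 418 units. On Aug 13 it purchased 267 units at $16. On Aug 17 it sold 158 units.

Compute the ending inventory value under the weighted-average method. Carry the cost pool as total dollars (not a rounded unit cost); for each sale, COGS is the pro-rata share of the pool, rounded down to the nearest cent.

Ending inventory = $3,967.11

After Aug 1: 102 on hand, pool $1,122.00 (≈ $11.0000 each)
After Aug 6: 464 on hand, pool $5,104.00 (≈ $11.0000 each)
After Aug 8: 588 on hand, pool $6,716.00 (≈ $11.4218 each)
Aug 11, sell 418: 418/588 × $6,716.00 → $4,774.29
After Aug 13: 437 on hand, pool $6,213.71 (≈ $14.2190 each)
Aug 17, sell 158: 158/437 × $6,213.71 → $2,246.60
Total COGS = $4,774.29 + $2,246.60 = $7,020.89
Ending inventory (cost pool remaining) = $3,967.11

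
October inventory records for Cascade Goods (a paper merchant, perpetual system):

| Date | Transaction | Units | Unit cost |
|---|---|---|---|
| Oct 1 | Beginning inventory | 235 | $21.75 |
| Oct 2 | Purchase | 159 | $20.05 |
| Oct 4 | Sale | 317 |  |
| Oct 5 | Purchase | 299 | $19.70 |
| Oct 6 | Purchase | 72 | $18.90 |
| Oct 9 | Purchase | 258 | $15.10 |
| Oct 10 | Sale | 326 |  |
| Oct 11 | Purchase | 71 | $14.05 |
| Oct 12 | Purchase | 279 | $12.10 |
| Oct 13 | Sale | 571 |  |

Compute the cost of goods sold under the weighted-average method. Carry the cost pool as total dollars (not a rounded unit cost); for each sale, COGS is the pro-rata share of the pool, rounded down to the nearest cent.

After Oct 1: 235 on hand, pool $5,111.25 (≈ $21.7500 each)
After Oct 2: 394 on hand, pool $8,299.20 (≈ $21.0640 each)
Oct 4, sell 317: 317/394 × $8,299.20 → $6,677.27
After Oct 5: 376 on hand, pool $7,512.23 (≈ $19.9793 each)
After Oct 6: 448 on hand, pool $8,873.03 (≈ $19.8059 each)
After Oct 9: 706 on hand, pool $12,768.83 (≈ $18.0862 each)
Oct 10, sell 326: 326/706 × $12,768.83 → $5,896.08
After Oct 11: 451 on hand, pool $7,870.30 (≈ $17.4508 each)
After Oct 12: 730 on hand, pool $11,246.20 (≈ $15.4058 each)
Oct 13, sell 571: 571/730 × $11,246.20 → $8,796.68
Total COGS = $6,677.27 + $5,896.08 + $8,796.68 = $21,370.03
Ending inventory (cost pool remaining) = $2,449.52

COGS = $21,370.03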